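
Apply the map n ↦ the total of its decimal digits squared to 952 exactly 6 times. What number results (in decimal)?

58

952 → 9² + 5² + 2² = 81 + 25 + 4 = 110
110 → 1² + 1² + 0² = 1 + 1 + 0 = 2
2 → 2² = 4
4 → 4² = 16
16 → 1² + 6² = 1 + 36 = 37
37 → 3² + 7² = 9 + 49 = 58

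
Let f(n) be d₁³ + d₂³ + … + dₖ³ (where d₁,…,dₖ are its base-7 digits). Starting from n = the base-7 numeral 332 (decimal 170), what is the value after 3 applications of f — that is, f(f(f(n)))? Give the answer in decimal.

170 = (3,3,2)_7 → 3³ + 3³ + 2³ = 27 + 27 + 8 = 62
62 = (1,1,6)_7 → 1³ + 1³ + 6³ = 1 + 1 + 216 = 218
218 = (4,3,1)_7 → 4³ + 3³ + 1³ = 64 + 27 + 1 = 92

92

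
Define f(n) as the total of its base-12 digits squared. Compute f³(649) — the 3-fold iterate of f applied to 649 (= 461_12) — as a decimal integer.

34

649 = (4,6,1)_12 → 4² + 6² + 1² = 16 + 36 + 1 = 53
53 = (4,5)_12 → 4² + 5² = 16 + 25 = 41
41 = (3,5)_12 → 3² + 5² = 9 + 25 = 34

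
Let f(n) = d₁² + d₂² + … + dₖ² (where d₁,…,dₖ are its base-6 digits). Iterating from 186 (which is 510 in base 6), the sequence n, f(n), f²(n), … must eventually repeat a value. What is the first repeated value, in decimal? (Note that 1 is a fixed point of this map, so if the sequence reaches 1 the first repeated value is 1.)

186 = (5,1,0)_6 → 5² + 1² + 0² = 26
26 = (4,2)_6 → 4² + 2² = 20
20 = (3,2)_6 → 3² + 2² = 13
13 = (2,1)_6 → 2² + 1² = 5
5 = (5)_6 → 5² = 25
25 = (4,1)_6 → 4² + 1² = 17
17 = (2,5)_6 → 2² + 5² = 29
29 = (4,5)_6 → 4² + 5² = 41
41 = (1,0,5)_6 → 1² + 0² + 5² = 26  — 26 already appeared earlier.

26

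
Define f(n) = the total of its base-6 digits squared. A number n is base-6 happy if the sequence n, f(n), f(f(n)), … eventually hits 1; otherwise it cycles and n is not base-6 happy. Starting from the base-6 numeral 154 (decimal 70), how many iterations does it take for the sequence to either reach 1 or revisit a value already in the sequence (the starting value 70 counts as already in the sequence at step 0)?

70 = (1,5,4)_6 → 1² + 5² + 4² = 42
42 = (1,1,0)_6 → 1² + 1² + 0² = 2
2 = (2)_6 → 2² = 4
4 = (4)_6 → 4² = 16
16 = (2,4)_6 → 2² + 4² = 20
20 = (3,2)_6 → 3² + 2² = 13
13 = (2,1)_6 → 2² + 1² = 5
5 = (5)_6 → 5² = 25
25 = (4,1)_6 → 4² + 1² = 17
17 = (2,5)_6 → 2² + 5² = 29
29 = (4,5)_6 → 4² + 5² = 41
41 = (1,0,5)_6 → 1² + 0² + 5² = 26
26 = (4,2)_6 → 4² + 2² = 20  — 20 repeats.
That took 13 steps.

13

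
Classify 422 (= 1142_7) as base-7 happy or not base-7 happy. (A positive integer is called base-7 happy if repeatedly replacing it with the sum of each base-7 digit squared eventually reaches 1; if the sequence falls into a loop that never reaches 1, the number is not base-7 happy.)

422 = (1,1,4,2)_7 → 1² + 1² + 4² + 2² = 22
22 = (3,1)_7 → 3² + 1² = 10
10 = (1,3)_7 → 1² + 3² = 10  — 10 already seen; the sequence cycles without reaching 1.

not base-7 happy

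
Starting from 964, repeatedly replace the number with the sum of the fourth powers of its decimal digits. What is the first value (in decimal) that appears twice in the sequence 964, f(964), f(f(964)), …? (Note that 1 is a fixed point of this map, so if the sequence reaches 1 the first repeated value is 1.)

964 → 8113
8113 → 4179
4179 → 9219
9219 → 13139
13139 → 6725
6725 → 4338
4338 → 4514
4514 → 1138
1138 → 4179  — 4179 already appeared earlier.

4179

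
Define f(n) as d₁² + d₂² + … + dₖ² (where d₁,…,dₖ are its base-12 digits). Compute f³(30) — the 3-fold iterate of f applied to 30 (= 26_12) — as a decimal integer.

30 = (2,6)_12 → 2² + 6² = 4 + 36 = 40
40 = (3,4)_12 → 3² + 4² = 9 + 16 = 25
25 = (2,1)_12 → 2² + 1² = 4 + 1 = 5

5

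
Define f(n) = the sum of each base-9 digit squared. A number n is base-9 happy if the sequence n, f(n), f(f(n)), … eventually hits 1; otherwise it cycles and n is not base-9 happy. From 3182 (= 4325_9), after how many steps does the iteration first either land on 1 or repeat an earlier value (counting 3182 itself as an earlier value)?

5

3182 = (4,3,2,5)_9 → 4² + 3² + 2² + 5² = 16 + 9 + 4 + 25 = 54
54 = (6,0)_9 → 6² + 0² = 36 + 0 = 36
36 = (4,0)_9 → 4² + 0² = 16 + 0 = 16
16 = (1,7)_9 → 1² + 7² = 1 + 49 = 50
50 = (5,5)_9 → 5² + 5² = 25 + 25 = 50  — 50 repeats.
That took 5 steps.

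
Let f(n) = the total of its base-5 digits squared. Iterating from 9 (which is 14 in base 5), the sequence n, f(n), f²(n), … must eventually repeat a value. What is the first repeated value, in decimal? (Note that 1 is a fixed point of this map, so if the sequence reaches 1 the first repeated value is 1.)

9 = (1,4)_5 → 1² + 4² = 1 + 16 = 17
17 = (3,2)_5 → 3² + 2² = 9 + 4 = 13
13 = (2,3)_5 → 2² + 3² = 4 + 9 = 13  — 13 already appeared earlier.

13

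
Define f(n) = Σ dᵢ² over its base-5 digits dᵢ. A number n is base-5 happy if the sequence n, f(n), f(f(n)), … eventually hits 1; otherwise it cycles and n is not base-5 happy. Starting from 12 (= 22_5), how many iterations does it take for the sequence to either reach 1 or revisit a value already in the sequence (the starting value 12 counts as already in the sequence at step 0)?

5

12 = (2,2)_5 → 2² + 2² = 8
8 = (1,3)_5 → 1² + 3² = 10
10 = (2,0)_5 → 2² + 0² = 4
4 = (4)_5 → 4² = 16
16 = (3,1)_5 → 3² + 1² = 10  — 10 repeats.
That took 5 steps.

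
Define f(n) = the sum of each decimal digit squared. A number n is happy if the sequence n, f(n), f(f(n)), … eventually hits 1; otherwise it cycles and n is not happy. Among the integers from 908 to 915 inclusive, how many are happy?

908: 908 → 145 → 42 → 20 → 4 → 16 → 37 → 58 → 89 → 145  (repeats 145)
909: 909 → 162 → 41 → 17 → 50 → 25 → 29 → 85 → 89 → 145 → 42 → 20 → 4 → 16 → 37 → 58 → 89  (repeats 89)
910: 910 → 82 → 68 → 100 → 1  (reaches 1)
911: 911 → 83 → 73 → 58 → 89 → 145 → 42 → 20 → 4 → 16 → 37 → 58  (repeats 58)
912: 912 → 86 → 100 → 1  (reaches 1)
913: 913 → 91 → 82 → 68 → 100 → 1  (reaches 1)
914: 914 → 98 → 145 → 42 → 20 → 4 → 16 → 37 → 58 → 89 → 145  (repeats 145)
915: 915 → 107 → 50 → 25 → 29 → 85 → 89 → 145 → 42 → 20 → 4 → 16 → 37 → 58 → 89  (repeats 89)
happy: 910, 912, 913

3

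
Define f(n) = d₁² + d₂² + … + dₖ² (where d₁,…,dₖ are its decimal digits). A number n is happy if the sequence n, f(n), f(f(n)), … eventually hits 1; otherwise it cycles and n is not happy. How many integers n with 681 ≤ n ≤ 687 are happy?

1

681: 681 → 101 → 2 → 4 → 16 → 37 → 58 → 89 → 145 → 42 → 20 → 4  — not happy
682: 682 → 104 → 17 → 50 → 25 → 29 → 85 → 89 → 145 → 42 → 20 → 4 → 16 → 37 → 58 → 89  — not happy
683: 683 → 109 → 82 → 68 → 100 → 1  — happy
684: 684 → 116 → 38 → 73 → 58 → 89 → 145 → 42 → 20 → 4 → 16 → 37 → 58  — not happy
685: 685 → 125 → 30 → 9 → 81 → 65 → 61 → 37 → 58 → 89 → 145 → 42 → 20 → 4 → 16 → 37  — not happy
686: 686 → 136 → 46 → 52 → 29 → 85 → 89 → 145 → 42 → 20 → 4 → 16 → 37 → 58 → 89  — not happy
687: 687 → 149 → 98 → 145 → 42 → 20 → 4 → 16 → 37 → 58 → 89 → 145  — not happy
happy: 683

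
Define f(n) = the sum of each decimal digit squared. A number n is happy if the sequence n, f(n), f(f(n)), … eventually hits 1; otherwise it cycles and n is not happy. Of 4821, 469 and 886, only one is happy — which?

469

4821: 4821 → 85 → 89 → 145 → 42 → 20 → 4 → 16 → 37 → 58 → 89  — repeats 89 (not happy)
469: 469 → 133 → 19 → 82 → 68 → 100 → 1  — reaches 1 (happy)
886: 886 → 164 → 53 → 34 → 25 → 29 → 85 → 89 → 145 → 42 → 20 → 4 → 16 → 37 → 58 → 89  — repeats 89 (not happy)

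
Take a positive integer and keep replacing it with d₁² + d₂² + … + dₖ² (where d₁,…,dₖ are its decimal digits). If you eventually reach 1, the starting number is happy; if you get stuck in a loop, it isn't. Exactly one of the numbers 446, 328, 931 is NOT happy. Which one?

446: 446 → 68 → 100 → 1  — reaches 1 (happy)
328: 328 → 77 → 98 → 145 → 42 → 20 → 4 → 16 → 37 → 58 → 89 → 145  — repeats 145 (not happy)
931: 931 → 91 → 82 → 68 → 100 → 1  — reaches 1 (happy)

328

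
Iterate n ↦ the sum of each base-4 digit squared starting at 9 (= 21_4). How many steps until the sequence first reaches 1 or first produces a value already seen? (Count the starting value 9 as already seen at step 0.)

9 = (2,1)_4 → 2² + 1² = 4 + 1 = 5
5 = (1,1)_4 → 1² + 1² = 1 + 1 = 2
2 = (2)_4 → 2² = 4
4 = (1,0)_4 → 1² + 0² = 1 + 0 = 1  — reached 1.
That took 4 steps.

4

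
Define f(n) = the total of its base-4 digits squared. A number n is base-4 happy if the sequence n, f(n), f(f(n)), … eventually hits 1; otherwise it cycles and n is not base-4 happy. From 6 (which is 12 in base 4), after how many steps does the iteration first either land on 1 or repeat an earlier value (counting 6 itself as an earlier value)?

4

6 = (1,2)_4 → 1² + 2² = 5
5 = (1,1)_4 → 1² + 1² = 2
2 = (2)_4 → 2² = 4
4 = (1,0)_4 → 1² + 0² = 1  — reached 1.
That took 4 steps.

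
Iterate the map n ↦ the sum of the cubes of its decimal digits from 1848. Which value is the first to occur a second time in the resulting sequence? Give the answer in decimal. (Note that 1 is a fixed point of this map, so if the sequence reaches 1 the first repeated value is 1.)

1848 → 1³ + 8³ + 4³ + 8³ = 1089
1089 → 1³ + 0³ + 8³ + 9³ = 1242
1242 → 1³ + 2³ + 4³ + 2³ = 81
81 → 8³ + 1³ = 513
513 → 5³ + 1³ + 3³ = 153
153 → 1³ + 5³ + 3³ = 153  — 153 already appeared earlier.

153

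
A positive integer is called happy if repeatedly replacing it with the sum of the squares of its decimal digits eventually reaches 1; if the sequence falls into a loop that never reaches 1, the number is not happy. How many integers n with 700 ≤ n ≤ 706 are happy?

1

700: 700 → 49 → 97 → 130 → 10 → 1  (reaches 1)
701: 701 → 50 → 25 → 29 → 85 → 89 → 145 → 42 → 20 → 4 → 16 → 37 → 58 → 89  (repeats 89)
702: 702 → 53 → 34 → 25 → 29 → 85 → 89 → 145 → 42 → 20 → 4 → 16 → 37 → 58 → 89  (repeats 89)
703: 703 → 58 → 89 → 145 → 42 → 20 → 4 → 16 → 37 → 58  (repeats 58)
704: 704 → 65 → 61 → 37 → 58 → 89 → 145 → 42 → 20 → 4 → 16 → 37  (repeats 37)
705: 705 → 74 → 65 → 61 → 37 → 58 → 89 → 145 → 42 → 20 → 4 → 16 → 37  (repeats 37)
706: 706 → 85 → 89 → 145 → 42 → 20 → 4 → 16 → 37 → 58 → 89  (repeats 89)
happy: 700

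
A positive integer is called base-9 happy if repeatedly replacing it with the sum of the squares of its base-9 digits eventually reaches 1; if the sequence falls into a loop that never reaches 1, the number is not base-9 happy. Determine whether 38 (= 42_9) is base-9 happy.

not base-9 happy

38 = (4,2)_9 → 4² + 2² = 20
20 = (2,2)_9 → 2² + 2² = 8
8 = (8)_9 → 8² = 64
64 = (7,1)_9 → 7² + 1² = 50
50 = (5,5)_9 → 5² + 5² = 50  — 50 already seen; the sequence cycles without reaching 1.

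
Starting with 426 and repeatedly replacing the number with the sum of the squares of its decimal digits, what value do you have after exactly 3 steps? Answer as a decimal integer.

37

426 → 4² + 2² + 6² = 16 + 4 + 36 = 56
56 → 5² + 6² = 25 + 36 = 61
61 → 6² + 1² = 36 + 1 = 37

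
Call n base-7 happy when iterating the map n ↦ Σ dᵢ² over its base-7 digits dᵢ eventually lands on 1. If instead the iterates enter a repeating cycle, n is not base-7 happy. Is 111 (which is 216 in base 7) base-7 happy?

not base-7 happy

111 = (2,1,6)_7 → 2² + 1² + 6² = 41
41 = (5,6)_7 → 5² + 6² = 61
61 = (1,1,5)_7 → 1² + 1² + 5² = 27
27 = (3,6)_7 → 3² + 6² = 45
45 = (6,3)_7 → 6² + 3² = 45  — 45 already seen; the sequence cycles without reaching 1.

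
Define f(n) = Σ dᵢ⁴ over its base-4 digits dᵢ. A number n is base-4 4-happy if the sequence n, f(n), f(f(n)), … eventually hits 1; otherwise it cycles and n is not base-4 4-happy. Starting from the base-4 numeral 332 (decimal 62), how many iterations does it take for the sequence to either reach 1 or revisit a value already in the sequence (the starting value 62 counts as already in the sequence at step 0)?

62 = (3,3,2)_4 → 3⁴ + 3⁴ + 2⁴ = 178
178 = (2,3,0,2)_4 → 2⁴ + 3⁴ + 0⁴ + 2⁴ = 113
113 = (1,3,0,1)_4 → 1⁴ + 3⁴ + 0⁴ + 1⁴ = 83
83 = (1,1,0,3)_4 → 1⁴ + 1⁴ + 0⁴ + 3⁴ = 83  — 83 repeats.
That took 4 steps.

4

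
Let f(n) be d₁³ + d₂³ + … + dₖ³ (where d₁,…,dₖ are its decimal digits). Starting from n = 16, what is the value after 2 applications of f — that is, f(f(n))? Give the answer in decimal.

16 → 1³ + 6³ = 1 + 216 = 217
217 → 2³ + 1³ + 7³ = 8 + 1 + 343 = 352

352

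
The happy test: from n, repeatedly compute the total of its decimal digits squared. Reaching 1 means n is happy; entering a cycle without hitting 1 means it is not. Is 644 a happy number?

happy

644 → 6² + 4² + 4² = 36 + 16 + 16 = 68
68 → 6² + 8² = 36 + 64 = 100
100 → 1² + 0² + 0² = 1 + 0 + 0 = 1  — reached 1.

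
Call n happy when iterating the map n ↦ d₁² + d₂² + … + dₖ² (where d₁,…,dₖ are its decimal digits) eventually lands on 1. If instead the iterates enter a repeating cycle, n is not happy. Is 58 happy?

58 → 89
89 → 145
145 → 42
42 → 20
20 → 4
4 → 16
16 → 37
37 → 58  — 58 already seen; the sequence cycles without reaching 1.

not happy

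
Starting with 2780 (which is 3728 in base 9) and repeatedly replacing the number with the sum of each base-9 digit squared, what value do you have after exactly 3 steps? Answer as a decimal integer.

68

2780 = (3,7,2,8)_9 → 126
126 = (1,5,0)_9 → 26
26 = (2,8)_9 → 68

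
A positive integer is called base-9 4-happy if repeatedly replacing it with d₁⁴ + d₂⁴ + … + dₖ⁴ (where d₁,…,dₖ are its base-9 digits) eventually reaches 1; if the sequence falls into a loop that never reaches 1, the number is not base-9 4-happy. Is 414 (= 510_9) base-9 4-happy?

414 = (5,1,0)_9 → 5⁴ + 1⁴ + 0⁴ = 626
626 = (7,6,5)_9 → 7⁴ + 6⁴ + 5⁴ = 4322
4322 = (5,8,3,2)_9 → 5⁴ + 8⁴ + 3⁴ + 2⁴ = 4818
4818 = (6,5,4,3)_9 → 6⁴ + 5⁴ + 4⁴ + 3⁴ = 2258
2258 = (3,0,7,8)_9 → 3⁴ + 0⁴ + 7⁴ + 8⁴ = 6578
6578 = (1,0,0,1,8)_9 → 1⁴ + 0⁴ + 0⁴ + 1⁴ + 8⁴ = 4098
4098 = (5,5,5,3)_9 → 5⁴ + 5⁴ + 5⁴ + 3⁴ = 1956
1956 = (2,6,1,3)_9 → 2⁴ + 6⁴ + 1⁴ + 3⁴ = 1394
1394 = (1,8,1,8)_9 → 1⁴ + 8⁴ + 1⁴ + 8⁴ = 8194
8194 = (1,2,2,1,4)_9 → 1⁴ + 2⁴ + 2⁴ + 1⁴ + 4⁴ = 290
290 = (3,5,2)_9 → 3⁴ + 5⁴ + 2⁴ = 722
722 = (8,8,2)_9 → 8⁴ + 8⁴ + 2⁴ = 8208
8208 = (1,2,2,3,0)_9 → 1⁴ + 2⁴ + 2⁴ + 3⁴ + 0⁴ = 114
114 = (1,3,6)_9 → 1⁴ + 3⁴ + 6⁴ = 1378
1378 = (1,8,0,1)_9 → 1⁴ + 8⁴ + 0⁴ + 1⁴ = 4098  — 4098 already seen; the sequence cycles without reaching 1.

not base-9 4-happy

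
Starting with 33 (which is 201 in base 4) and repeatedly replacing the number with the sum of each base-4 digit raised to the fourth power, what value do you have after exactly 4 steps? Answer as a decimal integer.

33 = (2,0,1)_4 → 2⁴ + 0⁴ + 1⁴ = 17
17 = (1,0,1)_4 → 1⁴ + 0⁴ + 1⁴ = 2
2 = (2)_4 → 2⁴ = 16
16 = (1,0,0)_4 → 1⁴ + 0⁴ + 0⁴ = 1

1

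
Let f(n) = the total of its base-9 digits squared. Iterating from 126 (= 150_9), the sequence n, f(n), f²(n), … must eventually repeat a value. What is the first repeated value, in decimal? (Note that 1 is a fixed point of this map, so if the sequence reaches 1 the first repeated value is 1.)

126 = (1,5,0)_9 → 1² + 5² + 0² = 26
26 = (2,8)_9 → 2² + 8² = 68
68 = (7,5)_9 → 7² + 5² = 74
74 = (8,2)_9 → 8² + 2² = 68  — 68 already appeared earlier.

68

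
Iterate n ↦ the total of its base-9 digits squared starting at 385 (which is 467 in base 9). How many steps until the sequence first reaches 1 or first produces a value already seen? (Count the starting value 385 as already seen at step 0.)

3

385 = (4,6,7)_9 → 4² + 6² + 7² = 16 + 36 + 49 = 101
101 = (1,2,2)_9 → 1² + 2² + 2² = 1 + 4 + 4 = 9
9 = (1,0)_9 → 1² + 0² = 1 + 0 = 1  — reached 1.
That took 3 steps.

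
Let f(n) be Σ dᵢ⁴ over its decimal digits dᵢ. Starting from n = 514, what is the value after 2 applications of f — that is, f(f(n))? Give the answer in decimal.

514 → 5⁴ + 1⁴ + 4⁴ = 882
882 → 8⁴ + 8⁴ + 2⁴ = 8208

8208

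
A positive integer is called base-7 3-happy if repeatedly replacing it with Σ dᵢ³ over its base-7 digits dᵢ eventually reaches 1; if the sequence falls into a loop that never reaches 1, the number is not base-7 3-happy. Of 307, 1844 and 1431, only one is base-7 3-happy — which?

307

307: 307 → 433 → 343 → 1  — reaches 1 (base-7 3-happy)
1844: 1844 → 224 → 128 → 80 → 92 → 218 → 92  — repeats 92 (not base-7 3-happy)
1431: 1431 → 93 → 225 → 129 → 99 → 9 → 9  — repeats 9 (not base-7 3-happy)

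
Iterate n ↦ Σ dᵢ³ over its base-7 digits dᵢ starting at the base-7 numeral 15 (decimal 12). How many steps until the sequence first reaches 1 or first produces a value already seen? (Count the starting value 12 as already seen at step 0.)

12 = (1,5)_7 → 1³ + 5³ = 1 + 125 = 126
126 = (2,4,0)_7 → 2³ + 4³ + 0³ = 8 + 64 + 0 = 72
72 = (1,3,2)_7 → 1³ + 3³ + 2³ = 1 + 27 + 8 = 36
36 = (5,1)_7 → 5³ + 1³ = 125 + 1 = 126  — 126 repeats.
That took 4 steps.

4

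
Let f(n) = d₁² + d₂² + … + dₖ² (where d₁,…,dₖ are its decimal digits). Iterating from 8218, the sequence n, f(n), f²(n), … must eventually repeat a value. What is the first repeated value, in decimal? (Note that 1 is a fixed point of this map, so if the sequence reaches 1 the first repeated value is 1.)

8218 → 8² + 2² + 1² + 8² = 64 + 4 + 1 + 64 = 133
133 → 1² + 3² + 3² = 1 + 9 + 9 = 19
19 → 1² + 9² = 1 + 81 = 82
82 → 8² + 2² = 64 + 4 = 68
68 → 6² + 8² = 36 + 64 = 100
100 → 1² + 0² + 0² = 1 + 0 + 0 = 1  — reached the fixed point 1.
1 → 1, so 1 is the first repeated value.

1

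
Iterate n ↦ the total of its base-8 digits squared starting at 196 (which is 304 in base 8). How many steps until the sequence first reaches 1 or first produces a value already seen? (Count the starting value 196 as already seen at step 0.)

196 = (3,0,4)_8 → 3² + 0² + 4² = 25
25 = (3,1)_8 → 3² + 1² = 10
10 = (1,2)_8 → 1² + 2² = 5
5 = (5)_8 → 5² = 25  — 25 repeats.
That took 4 steps.

4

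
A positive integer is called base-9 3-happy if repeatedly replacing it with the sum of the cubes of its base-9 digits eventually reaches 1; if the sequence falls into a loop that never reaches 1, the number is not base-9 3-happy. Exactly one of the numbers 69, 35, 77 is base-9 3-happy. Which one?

69

69: 69 → 559 → 729 → 1  — reaches 1 (base-9 3-happy)
35: 35 → 539 → 853 → 409 → 189 → 35  — repeats 35 (not base-9 3-happy)
77: 77 → 637 → 1029 → 271 → 55 → 217 → 225 → 351 → 91 → 3 → 27 → 27  — repeats 27 (not base-9 3-happy)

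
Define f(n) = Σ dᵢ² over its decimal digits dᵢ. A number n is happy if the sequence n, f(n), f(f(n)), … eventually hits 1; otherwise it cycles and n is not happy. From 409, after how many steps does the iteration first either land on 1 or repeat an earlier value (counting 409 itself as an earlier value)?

4

409 → 97
97 → 130
130 → 10
10 → 1  — reached 1.
That took 4 steps.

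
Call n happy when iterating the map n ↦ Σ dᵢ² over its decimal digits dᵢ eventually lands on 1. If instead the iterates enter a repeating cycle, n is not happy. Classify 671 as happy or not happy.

671 → 6² + 7² + 1² = 86
86 → 8² + 6² = 100
100 → 1² + 0² + 0² = 1  — reached 1.

happy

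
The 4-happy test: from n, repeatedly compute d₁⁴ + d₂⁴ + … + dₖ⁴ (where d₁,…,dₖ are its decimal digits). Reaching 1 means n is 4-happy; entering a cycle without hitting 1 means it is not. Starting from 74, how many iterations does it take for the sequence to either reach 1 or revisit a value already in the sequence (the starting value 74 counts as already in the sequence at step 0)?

9

74 → 7⁴ + 4⁴ = 2401 + 256 = 2657
2657 → 2⁴ + 6⁴ + 5⁴ + 7⁴ = 16 + 1296 + 625 + 2401 = 4338
4338 → 4⁴ + 3⁴ + 3⁴ + 8⁴ = 256 + 81 + 81 + 4096 = 4514
4514 → 4⁴ + 5⁴ + 1⁴ + 4⁴ = 256 + 625 + 1 + 256 = 1138
1138 → 1⁴ + 1⁴ + 3⁴ + 8⁴ = 1 + 1 + 81 + 4096 = 4179
4179 → 4⁴ + 1⁴ + 7⁴ + 9⁴ = 256 + 1 + 2401 + 6561 = 9219
9219 → 9⁴ + 2⁴ + 1⁴ + 9⁴ = 6561 + 16 + 1 + 6561 = 13139
13139 → 1⁴ + 3⁴ + 1⁴ + 3⁴ + 9⁴ = 1 + 81 + 1 + 81 + 6561 = 6725
6725 → 6⁴ + 7⁴ + 2⁴ + 5⁴ = 1296 + 2401 + 16 + 625 = 4338  — 4338 repeats.
That took 9 steps.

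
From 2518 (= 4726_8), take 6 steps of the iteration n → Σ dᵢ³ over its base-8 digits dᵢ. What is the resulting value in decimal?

2518 = (4,7,2,6)_8 → 4³ + 7³ + 2³ + 6³ = 631
631 = (1,1,6,7)_8 → 1³ + 1³ + 6³ + 7³ = 561
561 = (1,0,6,1)_8 → 1³ + 0³ + 6³ + 1³ = 218
218 = (3,3,2)_8 → 3³ + 3³ + 2³ = 62
62 = (7,6)_8 → 7³ + 6³ = 559
559 = (1,0,5,7)_8 → 1³ + 0³ + 5³ + 7³ = 469

469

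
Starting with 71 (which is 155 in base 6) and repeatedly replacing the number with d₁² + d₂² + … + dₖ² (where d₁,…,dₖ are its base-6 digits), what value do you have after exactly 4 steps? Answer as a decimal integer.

71 = (1,5,5)_6 → 1² + 5² + 5² = 51
51 = (1,2,3)_6 → 1² + 2² + 3² = 14
14 = (2,2)_6 → 2² + 2² = 8
8 = (1,2)_6 → 1² + 2² = 5

5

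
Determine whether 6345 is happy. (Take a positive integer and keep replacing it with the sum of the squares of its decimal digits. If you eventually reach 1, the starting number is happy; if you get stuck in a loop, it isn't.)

6345 → 6² + 3² + 4² + 5² = 36 + 9 + 16 + 25 = 86
86 → 8² + 6² = 64 + 36 = 100
100 → 1² + 0² + 0² = 1 + 0 + 0 = 1  — reached 1.

happy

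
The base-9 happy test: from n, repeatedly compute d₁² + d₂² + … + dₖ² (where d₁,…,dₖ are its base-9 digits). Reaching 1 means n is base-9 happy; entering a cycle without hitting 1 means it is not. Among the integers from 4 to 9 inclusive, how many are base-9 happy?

4: 4 → 16 → 50 → 50  — not base-9 happy
5: 5 → 25 → 53 → 89 → 65 → 53  — not base-9 happy
6: 6 → 36 → 16 → 50 → 50  — not base-9 happy
7: 7 → 49 → 41 → 41  — not base-9 happy
8: 8 → 64 → 50 → 50  — not base-9 happy
9: 9 → 1  — base-9 happy
base-9 happy: 9

1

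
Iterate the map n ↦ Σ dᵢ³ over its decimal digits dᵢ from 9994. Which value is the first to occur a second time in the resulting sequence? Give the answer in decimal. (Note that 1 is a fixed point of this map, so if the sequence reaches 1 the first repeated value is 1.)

370

9994 → 9³ + 9³ + 9³ + 4³ = 2251
2251 → 2³ + 2³ + 5³ + 1³ = 142
142 → 1³ + 4³ + 2³ = 73
73 → 7³ + 3³ = 370
370 → 3³ + 7³ + 0³ = 370  — 370 already appeared earlier.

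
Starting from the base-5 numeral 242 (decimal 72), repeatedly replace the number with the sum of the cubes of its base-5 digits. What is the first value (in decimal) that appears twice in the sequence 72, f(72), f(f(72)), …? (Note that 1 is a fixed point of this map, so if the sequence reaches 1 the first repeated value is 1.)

72 = (2,4,2)_5 → 2³ + 4³ + 2³ = 80
80 = (3,1,0)_5 → 3³ + 1³ + 0³ = 28
28 = (1,0,3)_5 → 1³ + 0³ + 3³ = 28  — 28 already appeared earlier.

28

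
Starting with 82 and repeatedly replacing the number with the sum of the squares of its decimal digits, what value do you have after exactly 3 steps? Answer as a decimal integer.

82 → 8² + 2² = 64 + 4 = 68
68 → 6² + 8² = 36 + 64 = 100
100 → 1² + 0² + 0² = 1 + 0 + 0 = 1

1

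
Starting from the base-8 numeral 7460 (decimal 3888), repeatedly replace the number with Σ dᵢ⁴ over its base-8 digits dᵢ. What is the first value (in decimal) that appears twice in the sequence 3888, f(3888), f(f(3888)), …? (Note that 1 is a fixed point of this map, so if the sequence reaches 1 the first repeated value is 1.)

3888 = (7,4,6,0)_8 → 7⁴ + 4⁴ + 6⁴ + 0⁴ = 2401 + 256 + 1296 + 0 = 3953
3953 = (7,5,6,1)_8 → 7⁴ + 5⁴ + 6⁴ + 1⁴ = 2401 + 625 + 1296 + 1 = 4323
4323 = (1,0,3,4,3)_8 → 1⁴ + 0⁴ + 3⁴ + 4⁴ + 3⁴ = 1 + 0 + 81 + 256 + 81 = 419
419 = (6,4,3)_8 → 6⁴ + 4⁴ + 3⁴ = 1296 + 256 + 81 = 1633
1633 = (3,1,4,1)_8 → 3⁴ + 1⁴ + 4⁴ + 1⁴ = 81 + 1 + 256 + 1 = 339
339 = (5,2,3)_8 → 5⁴ + 2⁴ + 3⁴ = 625 + 16 + 81 = 722
722 = (1,3,2,2)_8 → 1⁴ + 3⁴ + 2⁴ + 2⁴ = 1 + 81 + 16 + 16 = 114
114 = (1,6,2)_8 → 1⁴ + 6⁴ + 2⁴ = 1 + 1296 + 16 = 1313
1313 = (2,4,4,1)_8 → 2⁴ + 4⁴ + 4⁴ + 1⁴ = 16 + 256 + 256 + 1 = 529
529 = (1,0,2,1)_8 → 1⁴ + 0⁴ + 2⁴ + 1⁴ = 1 + 0 + 16 + 1 = 18
18 = (2,2)_8 → 2⁴ + 2⁴ = 16 + 16 = 32
32 = (4,0)_8 → 4⁴ + 0⁴ = 256 + 0 = 256
256 = (4,0,0)_8 → 4⁴ + 0⁴ + 0⁴ = 256 + 0 + 0 = 256  — 256 already appeared earlier.

256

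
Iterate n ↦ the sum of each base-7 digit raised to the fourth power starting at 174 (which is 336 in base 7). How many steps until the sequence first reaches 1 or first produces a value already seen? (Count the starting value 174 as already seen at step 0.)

174 = (3,3,6)_7 → 3⁴ + 3⁴ + 6⁴ = 81 + 81 + 1296 = 1458
1458 = (4,1,5,2)_7 → 4⁴ + 1⁴ + 5⁴ + 2⁴ = 256 + 1 + 625 + 16 = 898
898 = (2,4,2,2)_7 → 2⁴ + 4⁴ + 2⁴ + 2⁴ = 16 + 256 + 16 + 16 = 304
304 = (6,1,3)_7 → 6⁴ + 1⁴ + 3⁴ = 1296 + 1 + 81 = 1378
1378 = (4,0,0,6)_7 → 4⁴ + 0⁴ + 0⁴ + 6⁴ = 256 + 0 + 0 + 1296 = 1552
1552 = (4,3,4,5)_7 → 4⁴ + 3⁴ + 4⁴ + 5⁴ = 256 + 81 + 256 + 625 = 1218
1218 = (3,3,6,0)_7 → 3⁴ + 3⁴ + 6⁴ + 0⁴ = 81 + 81 + 1296 + 0 = 1458  — 1458 repeats.
That took 7 steps.

7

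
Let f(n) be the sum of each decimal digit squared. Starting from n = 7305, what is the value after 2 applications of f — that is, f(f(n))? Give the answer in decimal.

73

7305 → 7² + 3² + 0² + 5² = 83
83 → 8² + 3² = 73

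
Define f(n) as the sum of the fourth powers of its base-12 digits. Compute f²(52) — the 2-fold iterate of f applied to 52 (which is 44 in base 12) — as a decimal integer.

5473

52 = (4,4)_12 → 4⁴ + 4⁴ = 512
512 = (3,6,8)_12 → 3⁴ + 6⁴ + 8⁴ = 5473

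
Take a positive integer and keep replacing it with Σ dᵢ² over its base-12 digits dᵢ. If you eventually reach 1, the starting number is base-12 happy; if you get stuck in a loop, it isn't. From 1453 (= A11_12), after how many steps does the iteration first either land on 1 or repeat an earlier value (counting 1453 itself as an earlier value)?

1453 = (10,1,1)_12 → 10² + 1² + 1² = 100 + 1 + 1 = 102
102 = (8,6)_12 → 8² + 6² = 64 + 36 = 100
100 = (8,4)_12 → 8² + 4² = 64 + 16 = 80
80 = (6,8)_12 → 6² + 8² = 36 + 64 = 100  — 100 repeats.
That took 4 steps.

4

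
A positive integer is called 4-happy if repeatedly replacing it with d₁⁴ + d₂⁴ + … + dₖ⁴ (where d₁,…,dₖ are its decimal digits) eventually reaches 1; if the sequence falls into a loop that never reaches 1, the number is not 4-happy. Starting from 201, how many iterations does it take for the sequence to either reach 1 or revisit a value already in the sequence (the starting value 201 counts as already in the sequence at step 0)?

201 → 2⁴ + 0⁴ + 1⁴ = 16 + 0 + 1 = 17
17 → 1⁴ + 7⁴ = 1 + 2401 = 2402
2402 → 2⁴ + 4⁴ + 0⁴ + 2⁴ = 16 + 256 + 0 + 16 = 288
288 → 2⁴ + 8⁴ + 8⁴ = 16 + 4096 + 4096 = 8208
8208 → 8⁴ + 2⁴ + 0⁴ + 8⁴ = 4096 + 16 + 0 + 4096 = 8208  — 8208 repeats.
That took 5 steps.

5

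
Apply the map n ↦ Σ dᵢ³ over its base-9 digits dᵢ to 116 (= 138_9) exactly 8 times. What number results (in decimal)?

1198

116 = (1,3,8)_9 → 540
540 = (6,6,0)_9 → 432
432 = (5,3,0)_9 → 152
152 = (1,7,8)_9 → 856
856 = (1,1,5,1)_9 → 128
128 = (1,5,2)_9 → 134
134 = (1,5,8)_9 → 638
638 = (7,7,8)_9 → 1198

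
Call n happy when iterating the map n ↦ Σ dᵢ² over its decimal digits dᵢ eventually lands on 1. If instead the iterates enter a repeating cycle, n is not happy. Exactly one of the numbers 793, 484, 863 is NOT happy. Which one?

793: 793 → 139 → 91 → 82 → 68 → 100 → 1  — reaches 1 (happy)
484: 484 → 96 → 117 → 51 → 26 → 40 → 16 → 37 → 58 → 89 → 145 → 42 → 20 → 4 → 16  — repeats 16 (not happy)
863: 863 → 109 → 82 → 68 → 100 → 1  — reaches 1 (happy)

484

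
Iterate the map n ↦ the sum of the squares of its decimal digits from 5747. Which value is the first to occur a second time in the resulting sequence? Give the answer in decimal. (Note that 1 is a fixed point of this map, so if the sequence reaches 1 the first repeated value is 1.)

1

5747 → 5² + 7² + 4² + 7² = 25 + 49 + 16 + 49 = 139
139 → 1² + 3² + 9² = 1 + 9 + 81 = 91
91 → 9² + 1² = 81 + 1 = 82
82 → 8² + 2² = 64 + 4 = 68
68 → 6² + 8² = 36 + 64 = 100
100 → 1² + 0² + 0² = 1 + 0 + 0 = 1  — reached the fixed point 1.
1 → 1, so 1 is the first repeated value.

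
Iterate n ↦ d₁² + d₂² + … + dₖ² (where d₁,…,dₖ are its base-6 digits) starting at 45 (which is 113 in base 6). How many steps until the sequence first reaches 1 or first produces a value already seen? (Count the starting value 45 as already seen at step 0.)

10

45 = (1,1,3)_6 → 1² + 1² + 3² = 11
11 = (1,5)_6 → 1² + 5² = 26
26 = (4,2)_6 → 4² + 2² = 20
20 = (3,2)_6 → 3² + 2² = 13
13 = (2,1)_6 → 2² + 1² = 5
5 = (5)_6 → 5² = 25
25 = (4,1)_6 → 4² + 1² = 17
17 = (2,5)_6 → 2² + 5² = 29
29 = (4,5)_6 → 4² + 5² = 41
41 = (1,0,5)_6 → 1² + 0² + 5² = 26  — 26 repeats.
That took 10 steps.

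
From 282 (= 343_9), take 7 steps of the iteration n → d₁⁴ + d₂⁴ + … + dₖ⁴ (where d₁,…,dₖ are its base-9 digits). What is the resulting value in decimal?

290

282 = (3,4,3)_9 → 418
418 = (5,1,4)_9 → 882
882 = (1,1,8,0)_9 → 4098
4098 = (5,5,5,3)_9 → 1956
1956 = (2,6,1,3)_9 → 1394
1394 = (1,8,1,8)_9 → 8194
8194 = (1,2,2,1,4)_9 → 290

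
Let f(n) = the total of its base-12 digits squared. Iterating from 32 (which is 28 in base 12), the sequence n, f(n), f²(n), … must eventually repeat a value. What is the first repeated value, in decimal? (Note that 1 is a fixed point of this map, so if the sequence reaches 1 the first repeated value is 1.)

25

32 = (2,8)_12 → 2² + 8² = 4 + 64 = 68
68 = (5,8)_12 → 5² + 8² = 25 + 64 = 89
89 = (7,5)_12 → 7² + 5² = 49 + 25 = 74
74 = (6,2)_12 → 6² + 2² = 36 + 4 = 40
40 = (3,4)_12 → 3² + 4² = 9 + 16 = 25
25 = (2,1)_12 → 2² + 1² = 4 + 1 = 5
5 = (5)_12 → 5² = 25  — 25 already appeared earlier.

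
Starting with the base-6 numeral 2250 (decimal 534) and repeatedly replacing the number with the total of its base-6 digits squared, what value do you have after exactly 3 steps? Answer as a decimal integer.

534 = (2,2,5,0)_6 → 33
33 = (5,3)_6 → 34
34 = (5,4)_6 → 41

41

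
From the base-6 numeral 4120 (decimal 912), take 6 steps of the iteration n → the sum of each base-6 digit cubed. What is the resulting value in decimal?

73

912 = (4,1,2,0)_6 → 73
73 = (2,0,1)_6 → 9
9 = (1,3)_6 → 28
28 = (4,4)_6 → 128
128 = (3,3,2)_6 → 62
62 = (1,4,2)_6 → 73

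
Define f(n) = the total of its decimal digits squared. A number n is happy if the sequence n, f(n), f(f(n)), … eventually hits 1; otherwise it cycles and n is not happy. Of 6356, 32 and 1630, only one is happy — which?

32

6356: 6356 → 106 → 37 → 58 → 89 → 145 → 42 → 20 → 4 → 16 → 37  — repeats 37 (not happy)
32: 32 → 13 → 10 → 1  — reaches 1 (happy)
1630: 1630 → 46 → 52 → 29 → 85 → 89 → 145 → 42 → 20 → 4 → 16 → 37 → 58 → 89  — repeats 89 (not happy)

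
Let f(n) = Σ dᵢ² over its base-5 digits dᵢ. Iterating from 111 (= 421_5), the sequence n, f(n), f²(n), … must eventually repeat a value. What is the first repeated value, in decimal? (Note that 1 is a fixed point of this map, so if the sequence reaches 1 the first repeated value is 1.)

13

111 = (4,2,1)_5 → 4² + 2² + 1² = 16 + 4 + 1 = 21
21 = (4,1)_5 → 4² + 1² = 16 + 1 = 17
17 = (3,2)_5 → 3² + 2² = 9 + 4 = 13
13 = (2,3)_5 → 2² + 3² = 4 + 9 = 13  — 13 already appeared earlier.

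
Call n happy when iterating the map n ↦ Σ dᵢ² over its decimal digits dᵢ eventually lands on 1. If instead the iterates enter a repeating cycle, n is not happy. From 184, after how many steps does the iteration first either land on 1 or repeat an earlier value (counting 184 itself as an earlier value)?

184 → 1² + 8² + 4² = 81
81 → 8² + 1² = 65
65 → 6² + 5² = 61
61 → 6² + 1² = 37
37 → 3² + 7² = 58
58 → 5² + 8² = 89
89 → 8² + 9² = 145
145 → 1² + 4² + 5² = 42
42 → 4² + 2² = 20
20 → 2² + 0² = 4
4 → 4² = 16
16 → 1² + 6² = 37  — 37 repeats.
That took 12 steps.

12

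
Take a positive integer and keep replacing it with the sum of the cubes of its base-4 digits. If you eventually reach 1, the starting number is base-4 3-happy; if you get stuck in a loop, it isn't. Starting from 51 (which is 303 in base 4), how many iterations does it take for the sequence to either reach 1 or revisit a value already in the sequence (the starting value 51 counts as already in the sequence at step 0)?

4

51 = (3,0,3)_4 → 54
54 = (3,1,2)_4 → 36
36 = (2,1,0)_4 → 9
9 = (2,1)_4 → 9  — 9 repeats.
That took 4 steps.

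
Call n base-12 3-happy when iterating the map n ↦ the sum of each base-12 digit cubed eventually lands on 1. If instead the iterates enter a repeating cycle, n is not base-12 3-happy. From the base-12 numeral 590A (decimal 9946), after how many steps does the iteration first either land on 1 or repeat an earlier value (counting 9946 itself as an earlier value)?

11

9946 = (5,9,0,10)_12 → 5³ + 9³ + 0³ + 10³ = 1854
1854 = (1,0,10,6)_12 → 1³ + 0³ + 10³ + 6³ = 1217
1217 = (8,5,5)_12 → 8³ + 5³ + 5³ = 762
762 = (5,3,6)_12 → 5³ + 3³ + 6³ = 368
368 = (2,6,8)_12 → 2³ + 6³ + 8³ = 736
736 = (5,1,4)_12 → 5³ + 1³ + 4³ = 190
190 = (1,3,10)_12 → 1³ + 3³ + 10³ = 1028
1028 = (7,1,8)_12 → 7³ + 1³ + 8³ = 856
856 = (5,11,4)_12 → 5³ + 11³ + 4³ = 1520
1520 = (10,6,8)_12 → 10³ + 6³ + 8³ = 1728
1728 = (1,0,0,0)_12 → 1³ + 0³ + 0³ + 0³ = 1  — reached 1.
That took 11 steps.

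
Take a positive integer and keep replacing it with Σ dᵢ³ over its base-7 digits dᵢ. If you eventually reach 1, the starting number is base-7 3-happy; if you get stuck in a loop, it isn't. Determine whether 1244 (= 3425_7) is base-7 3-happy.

not base-7 3-happy

1244 = (3,4,2,5)_7 → 3³ + 4³ + 2³ + 5³ = 27 + 64 + 8 + 125 = 224
224 = (4,4,0)_7 → 4³ + 4³ + 0³ = 64 + 64 + 0 = 128
128 = (2,4,2)_7 → 2³ + 4³ + 2³ = 8 + 64 + 8 = 80
80 = (1,4,3)_7 → 1³ + 4³ + 3³ = 1 + 64 + 27 = 92
92 = (1,6,1)_7 → 1³ + 6³ + 1³ = 1 + 216 + 1 = 218
218 = (4,3,1)_7 → 4³ + 3³ + 1³ = 64 + 27 + 1 = 92  — 92 already seen; the sequence cycles without reaching 1.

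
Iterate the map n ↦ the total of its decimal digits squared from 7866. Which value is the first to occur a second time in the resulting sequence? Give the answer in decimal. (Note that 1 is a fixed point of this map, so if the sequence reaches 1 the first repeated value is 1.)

7866 → 7² + 8² + 6² + 6² = 185
185 → 1² + 8² + 5² = 90
90 → 9² + 0² = 81
81 → 8² + 1² = 65
65 → 6² + 5² = 61
61 → 6² + 1² = 37
37 → 3² + 7² = 58
58 → 5² + 8² = 89
89 → 8² + 9² = 145
145 → 1² + 4² + 5² = 42
42 → 4² + 2² = 20
20 → 2² + 0² = 4
4 → 4² = 16
16 → 1² + 6² = 37  — 37 already appeared earlier.

37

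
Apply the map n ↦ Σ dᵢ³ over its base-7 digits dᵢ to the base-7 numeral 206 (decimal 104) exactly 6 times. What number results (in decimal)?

92

104 = (2,0,6)_7 → 2³ + 0³ + 6³ = 8 + 0 + 216 = 224
224 = (4,4,0)_7 → 4³ + 4³ + 0³ = 64 + 64 + 0 = 128
128 = (2,4,2)_7 → 2³ + 4³ + 2³ = 8 + 64 + 8 = 80
80 = (1,4,3)_7 → 1³ + 4³ + 3³ = 1 + 64 + 27 = 92
92 = (1,6,1)_7 → 1³ + 6³ + 1³ = 1 + 216 + 1 = 218
218 = (4,3,1)_7 → 4³ + 3³ + 1³ = 64 + 27 + 1 = 92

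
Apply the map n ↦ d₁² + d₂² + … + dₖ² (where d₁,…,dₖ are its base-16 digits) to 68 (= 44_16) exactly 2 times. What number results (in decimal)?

68 = (4,4)_16 → 32
32 = (2,0)_16 → 4

4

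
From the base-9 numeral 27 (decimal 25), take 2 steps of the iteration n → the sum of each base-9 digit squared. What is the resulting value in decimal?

25 = (2,7)_9 → 2² + 7² = 4 + 49 = 53
53 = (5,8)_9 → 5² + 8² = 25 + 64 = 89

89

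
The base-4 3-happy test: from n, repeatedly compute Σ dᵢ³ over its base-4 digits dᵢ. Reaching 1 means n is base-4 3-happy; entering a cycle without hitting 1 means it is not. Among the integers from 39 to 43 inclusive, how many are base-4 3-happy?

39: 39 → 36 → 9 → 9  — not base-4 3-happy
40: 40 → 16 → 1  — base-4 3-happy
41: 41 → 17 → 2 → 8 → 8  — not base-4 3-happy
42: 42 → 24 → 9 → 9  — not base-4 3-happy
43: 43 → 43  — not base-4 3-happy
base-4 3-happy: 40

1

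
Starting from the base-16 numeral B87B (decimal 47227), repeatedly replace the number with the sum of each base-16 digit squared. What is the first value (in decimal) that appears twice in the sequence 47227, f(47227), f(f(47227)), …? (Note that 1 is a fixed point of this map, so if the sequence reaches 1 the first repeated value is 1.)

169

47227 = (11,8,7,11)_16 → 11² + 8² + 7² + 11² = 355
355 = (1,6,3)_16 → 1² + 6² + 3² = 46
46 = (2,14)_16 → 2² + 14² = 200
200 = (12,8)_16 → 12² + 8² = 208
208 = (13,0)_16 → 13² + 0² = 169
169 = (10,9)_16 → 10² + 9² = 181
181 = (11,5)_16 → 11² + 5² = 146
146 = (9,2)_16 → 9² + 2² = 85
85 = (5,5)_16 → 5² + 5² = 50
50 = (3,2)_16 → 3² + 2² = 13
13 = (13)_16 → 13² = 169  — 169 already appeared earlier.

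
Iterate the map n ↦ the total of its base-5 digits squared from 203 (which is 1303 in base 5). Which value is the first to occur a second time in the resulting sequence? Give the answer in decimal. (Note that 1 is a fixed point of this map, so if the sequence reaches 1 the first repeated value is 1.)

203 = (1,3,0,3)_5 → 1² + 3² + 0² + 3² = 1 + 9 + 0 + 9 = 19
19 = (3,4)_5 → 3² + 4² = 9 + 16 = 25
25 = (1,0,0)_5 → 1² + 0² + 0² = 1 + 0 + 0 = 1  — reached the fixed point 1.
1 → 1, so 1 is the first repeated value.

1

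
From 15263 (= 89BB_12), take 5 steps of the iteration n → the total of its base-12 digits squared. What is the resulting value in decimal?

15263 = (8,9,11,11)_12 → 8² + 9² + 11² + 11² = 387
387 = (2,8,3)_12 → 2² + 8² + 3² = 77
77 = (6,5)_12 → 6² + 5² = 61
61 = (5,1)_12 → 5² + 1² = 26
26 = (2,2)_12 → 2² + 2² = 8

8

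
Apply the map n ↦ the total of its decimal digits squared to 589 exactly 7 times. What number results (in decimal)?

145

589 → 5² + 8² + 9² = 170
170 → 1² + 7² + 0² = 50
50 → 5² + 0² = 25
25 → 2² + 5² = 29
29 → 2² + 9² = 85
85 → 8² + 5² = 89
89 → 8² + 9² = 145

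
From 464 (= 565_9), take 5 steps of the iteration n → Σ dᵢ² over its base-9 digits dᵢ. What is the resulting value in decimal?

68

464 = (5,6,5)_9 → 5² + 6² + 5² = 25 + 36 + 25 = 86
86 = (1,0,5)_9 → 1² + 0² + 5² = 1 + 0 + 25 = 26
26 = (2,8)_9 → 2² + 8² = 4 + 64 = 68
68 = (7,5)_9 → 7² + 5² = 49 + 25 = 74
74 = (8,2)_9 → 8² + 2² = 64 + 4 = 68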